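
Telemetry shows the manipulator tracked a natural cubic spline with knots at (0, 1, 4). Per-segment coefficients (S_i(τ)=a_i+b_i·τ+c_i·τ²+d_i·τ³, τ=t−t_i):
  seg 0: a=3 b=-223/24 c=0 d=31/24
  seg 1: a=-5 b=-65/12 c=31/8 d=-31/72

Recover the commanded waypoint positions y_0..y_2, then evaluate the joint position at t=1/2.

y_0 = S_0(0) = a_0 = 3
y_1 = S_1(0) = a_1 = -5
y_2 = S_1(3) = 2
t_q=1/2 is in segment 0 (τ=1/2); S_0(τ)=-95/64

y_0=3 y_1=-5 y_2=2
S(1/2) = -95/64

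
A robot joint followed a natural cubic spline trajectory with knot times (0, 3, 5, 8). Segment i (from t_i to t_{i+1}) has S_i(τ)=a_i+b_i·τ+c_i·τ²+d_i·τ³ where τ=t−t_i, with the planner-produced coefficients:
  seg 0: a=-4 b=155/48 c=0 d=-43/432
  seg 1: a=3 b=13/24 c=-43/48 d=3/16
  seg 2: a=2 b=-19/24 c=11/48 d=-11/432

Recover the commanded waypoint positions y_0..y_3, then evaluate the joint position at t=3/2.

y_0 = S_0(0) = a_0 = -4
y_1 = S_1(0) = a_1 = 3
y_2 = S_2(0) = a_2 = 2
y_3 = S_2(3) = 1
t_q=3/2 is in segment 0 (τ=3/2); S_0(τ)=65/128

y_0=-4 y_1=3 y_2=2 y_3=1
S(3/2) = 65/128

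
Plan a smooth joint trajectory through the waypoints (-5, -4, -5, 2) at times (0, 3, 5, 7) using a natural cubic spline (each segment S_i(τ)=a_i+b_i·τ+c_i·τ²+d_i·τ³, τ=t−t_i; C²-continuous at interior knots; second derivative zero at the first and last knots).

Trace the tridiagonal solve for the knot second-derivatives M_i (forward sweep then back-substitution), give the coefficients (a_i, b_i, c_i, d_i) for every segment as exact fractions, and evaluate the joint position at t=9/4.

Δ: Δ0=1/3, Δ1=-1/2, Δ2=7/2
row 1: diag=10, rhs=-5; c'=1/5, d'=-1/2
row 2: denom=8−2·1/5=38/5; d'=(24−2·-1/2)/(38/5)=125/38
back: M2=125/38
back: M1=-1/2−1/5·125/38=-22/19
M: M0=0, M1=-22/19, M2=125/38, M3=0
seg 0: a=-5, c=M0/2=0, d=(M1−M0)/(6·3)=-11/171, b=Δ0−h0·(2M0+M1)/6=52/57
seg 1: a=-4, c=M1/2=-11/19, d=(M2−M1)/(6·2)=169/456, b=Δ1−h1·(2M1+M2)/6=-47/57
seg 2: a=-5, c=M2/2=125/76, d=(M3−M2)/(6·2)=-125/456, b=Δ2−h2·(2M2+M3)/6=149/114
t_q=9/4 → seg 0, τ=9/4; S=-5+52/57·τ+0·τ²+-11/171·τ³=-4475/1216

  seg 0: a=-5 b=52/57 c=0 d=-11/171
  seg 1: a=-4 b=-47/57 c=-11/19 d=169/456
  seg 2: a=-5 b=149/114 c=125/76 d=-125/456
S(9/4) = -4475/1216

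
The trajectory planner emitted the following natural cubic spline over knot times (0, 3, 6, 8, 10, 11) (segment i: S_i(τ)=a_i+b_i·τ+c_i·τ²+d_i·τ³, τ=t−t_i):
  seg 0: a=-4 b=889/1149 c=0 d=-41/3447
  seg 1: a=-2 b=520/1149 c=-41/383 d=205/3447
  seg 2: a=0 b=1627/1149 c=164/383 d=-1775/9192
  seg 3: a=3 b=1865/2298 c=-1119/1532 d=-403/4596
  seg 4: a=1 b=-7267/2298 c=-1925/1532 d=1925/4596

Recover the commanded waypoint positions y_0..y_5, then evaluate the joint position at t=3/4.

y_0 = S_0(0) = a_0 = -4
y_1 = S_1(0) = a_1 = -2
y_2 = S_2(0) = a_2 = 0
y_3 = S_3(0) = a_3 = 3
y_4 = S_4(0) = a_4 = 1
y_5 = S_4(1) = -3
t_q=3/4 is in segment 0 (τ=3/4); S_0(τ)=-83947/24512

y_0=-4 y_1=-2 y_2=0 y_3=3 y_4=1 y_5=-3
S(3/4) = -83947/24512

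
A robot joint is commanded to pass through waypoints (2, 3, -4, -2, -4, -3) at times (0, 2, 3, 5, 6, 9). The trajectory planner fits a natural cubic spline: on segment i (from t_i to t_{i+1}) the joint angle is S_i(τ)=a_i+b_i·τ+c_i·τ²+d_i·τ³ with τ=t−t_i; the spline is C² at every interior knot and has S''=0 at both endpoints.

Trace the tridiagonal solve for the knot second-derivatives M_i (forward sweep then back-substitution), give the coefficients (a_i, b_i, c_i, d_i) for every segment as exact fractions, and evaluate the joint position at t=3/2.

  seg 0: a=2 b=32003/8718 c=0 d=-6911/8718
  seg 1: a=3 b=-50929/8718 c=-6911/1453 d=31369/8718
  seg 2: a=-4 b=-19877/4359 c=17547/2906 d=-28405/17436
  seg 3: a=-2 b=190/4359 c=-5429/1453 d=7379/4359
  seg 4: a=-4 b=-10247/4359 c=1950/1453 d=-650/4359
S(3/2) = 112309/23248

Δ: Δ0=1/2, Δ1=-7, Δ2=1, Δ3=-2, Δ4=1/3
row 1: diag=6, rhs=-45; c'=1/6, d'=-15/2
row 2: denom=6−1·1/6=35/6; d'=(48−1·-15/2)/(35/6)=333/35
row 3: denom=6−2·12/35=186/35; d'=(-18−2·333/35)/(186/35)=-216/31
row 4: denom=8−1·35/186=1453/186; d'=(14−1·-216/31)/(1453/186)=3900/1453
back: M4=3900/1453
back: M3=-216/31−35/186·3900/1453=-10858/1453
back: M2=333/35−12/35·-10858/1453=17547/1453
back: M1=-15/2−1/6·17547/1453=-13822/1453
M: M0=0, M1=-13822/1453, M2=17547/1453, M3=-10858/1453, M4=3900/1453, M5=0
seg 0: a=2, c=M0/2=0, d=(M1−M0)/(6·2)=-6911/8718, b=Δ0−h0·(2M0+M1)/6=32003/8718
seg 1: a=3, c=M1/2=-6911/1453, d=(M2−M1)/(6·1)=31369/8718, b=Δ1−h1·(2M1+M2)/6=-50929/8718
seg 2: a=-4, c=M2/2=17547/2906, d=(M3−M2)/(6·2)=-28405/17436, b=Δ2−h2·(2M2+M3)/6=-19877/4359
seg 3: a=-2, c=M3/2=-5429/1453, d=(M4−M3)/(6·1)=7379/4359, b=Δ3−h3·(2M3+M4)/6=190/4359
seg 4: a=-4, c=M4/2=1950/1453, d=(M5−M4)/(6·3)=-650/4359, b=Δ4−h4·(2M4+M5)/6=-10247/4359
t_q=3/2 → seg 0, τ=3/2; S=2+32003/8718·τ+0·τ²+-6911/8718·τ³=112309/23248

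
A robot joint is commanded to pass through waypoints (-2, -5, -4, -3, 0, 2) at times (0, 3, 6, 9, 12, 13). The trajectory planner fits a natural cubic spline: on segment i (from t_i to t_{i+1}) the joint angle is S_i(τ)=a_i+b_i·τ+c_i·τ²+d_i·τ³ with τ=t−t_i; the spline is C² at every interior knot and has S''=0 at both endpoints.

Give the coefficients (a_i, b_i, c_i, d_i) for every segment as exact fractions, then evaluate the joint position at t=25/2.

  seg 0: a=-2 b=-1648/1209 c=0 d=439/10881
  seg 1: a=-5 b=-331/1209 c=439/1209 d=-583/10881
  seg 2: a=-4 b=554/1209 c=-48/403 d=281/10881
  seg 3: a=-3 b=41/93 c=137/1209 d=265/10881
  seg 4: a=0 b=2150/1209 c=134/403 d=-134/1209
S(25/2) = 1545/1612

Δ: Δ0=-1, Δ1=1/3, Δ2=1/3, Δ3=1, Δ4=2
row 1: diag=12, rhs=8; c'=1/4, d'=2/3
row 2: denom=12−3·1/4=45/4; d'=(0−3·2/3)/(45/4)=-8/45
row 3: denom=12−3·4/15=56/5; d'=(4−3·-8/45)/(56/5)=17/42
row 4: denom=8−3·15/56=403/56; d'=(6−3·17/42)/(403/56)=268/403
back: M4=268/403
back: M3=17/42−15/56·268/403=274/1209
back: M2=-8/45−4/15·274/1209=-96/403
back: M1=2/3−1/4·-96/403=878/1209
M: M0=0, M1=878/1209, M2=-96/403, M3=274/1209, M4=268/403, M5=0
seg 0: a=-2, c=M0/2=0, d=(M1−M0)/(6·3)=439/10881, b=Δ0−h0·(2M0+M1)/6=-1648/1209
seg 1: a=-5, c=M1/2=439/1209, d=(M2−M1)/(6·3)=-583/10881, b=Δ1−h1·(2M1+M2)/6=-331/1209
seg 2: a=-4, c=M2/2=-48/403, d=(M3−M2)/(6·3)=281/10881, b=Δ2−h2·(2M2+M3)/6=554/1209
seg 3: a=-3, c=M3/2=137/1209, d=(M4−M3)/(6·3)=265/10881, b=Δ3−h3·(2M3+M4)/6=41/93
seg 4: a=0, c=M4/2=134/403, d=(M5−M4)/(6·1)=-134/1209, b=Δ4−h4·(2M4+M5)/6=2150/1209
t_q=25/2 → seg 4, τ=1/2; S=0+2150/1209·τ+134/403·τ²+-134/1209·τ³=1545/1612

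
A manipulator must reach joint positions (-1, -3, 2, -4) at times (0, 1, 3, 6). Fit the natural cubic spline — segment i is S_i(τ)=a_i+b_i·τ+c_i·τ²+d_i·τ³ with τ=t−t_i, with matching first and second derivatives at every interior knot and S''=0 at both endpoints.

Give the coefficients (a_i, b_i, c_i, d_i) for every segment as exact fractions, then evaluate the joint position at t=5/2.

  seg 0: a=-1 b=-83/28 c=0 d=27/28
  seg 1: a=-3 b=-1/14 c=81/28 d=-45/56
  seg 2: a=2 b=13/7 c=-27/14 d=3/14
S(5/2) = 309/448

Δ: Δ0=-2, Δ1=5/2, Δ2=-2
row 1: diag=6, rhs=27; c'=1/3, d'=9/2
row 2: denom=10−2·1/3=28/3; d'=(-27−2·9/2)/(28/3)=-27/7
back: M2=-27/7
back: M1=9/2−1/3·-27/7=81/14
M: M0=0, M1=81/14, M2=-27/7, M3=0
seg 0: a=-1, c=M0/2=0, d=(M1−M0)/(6·1)=27/28, b=Δ0−h0·(2M0+M1)/6=-83/28
seg 1: a=-3, c=M1/2=81/28, d=(M2−M1)/(6·2)=-45/56, b=Δ1−h1·(2M1+M2)/6=-1/14
seg 2: a=2, c=M2/2=-27/14, d=(M3−M2)/(6·3)=3/14, b=Δ2−h2·(2M2+M3)/6=13/7
t_q=5/2 → seg 1, τ=3/2; S=-3+-1/14·τ+81/28·τ²+-45/56·τ³=309/448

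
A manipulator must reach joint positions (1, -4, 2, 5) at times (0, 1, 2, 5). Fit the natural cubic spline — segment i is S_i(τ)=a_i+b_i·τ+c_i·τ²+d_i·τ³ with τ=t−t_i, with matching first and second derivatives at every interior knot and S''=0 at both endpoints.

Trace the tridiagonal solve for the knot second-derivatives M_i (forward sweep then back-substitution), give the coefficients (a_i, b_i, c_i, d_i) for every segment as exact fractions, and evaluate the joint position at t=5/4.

Δ: Δ0=-5, Δ1=6, Δ2=1
row 1: diag=4, rhs=66; c'=1/4, d'=33/2
row 2: denom=8−1·1/4=31/4; d'=(-30−1·33/2)/(31/4)=-6
back: M2=-6
back: M1=33/2−1/4·-6=18
M: M0=0, M1=18, M2=-6, M3=0
seg 0: a=1, c=M0/2=0, d=(M1−M0)/(6·1)=3, b=Δ0−h0·(2M0+M1)/6=-8
seg 1: a=-4, c=M1/2=9, d=(M2−M1)/(6·1)=-4, b=Δ1−h1·(2M1+M2)/6=1
seg 2: a=2, c=M2/2=-3, d=(M3−M2)/(6·3)=1/3, b=Δ2−h2·(2M2+M3)/6=7
t_q=5/4 → seg 1, τ=1/4; S=-4+1·τ+9·τ²+-4·τ³=-13/4

  seg 0: a=1 b=-8 c=0 d=3
  seg 1: a=-4 b=1 c=9 d=-4
  seg 2: a=2 b=7 c=-3 d=1/3
S(5/4) = -13/4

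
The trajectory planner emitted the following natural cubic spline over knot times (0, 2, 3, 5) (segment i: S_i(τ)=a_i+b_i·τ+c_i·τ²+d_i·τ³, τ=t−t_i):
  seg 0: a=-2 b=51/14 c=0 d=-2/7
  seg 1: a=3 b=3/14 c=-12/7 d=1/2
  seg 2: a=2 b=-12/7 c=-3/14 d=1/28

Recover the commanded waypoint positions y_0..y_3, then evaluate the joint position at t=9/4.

y_0 = S_0(0) = a_0 = -2
y_1 = S_1(0) = a_1 = 3
y_2 = S_2(0) = a_2 = 2
y_3 = S_2(2) = -2
t_q=9/4 is in segment 1 (τ=1/4); S_1(τ)=2647/896

y_0=-2 y_1=3 y_2=2 y_3=-2
S(9/4) = 2647/896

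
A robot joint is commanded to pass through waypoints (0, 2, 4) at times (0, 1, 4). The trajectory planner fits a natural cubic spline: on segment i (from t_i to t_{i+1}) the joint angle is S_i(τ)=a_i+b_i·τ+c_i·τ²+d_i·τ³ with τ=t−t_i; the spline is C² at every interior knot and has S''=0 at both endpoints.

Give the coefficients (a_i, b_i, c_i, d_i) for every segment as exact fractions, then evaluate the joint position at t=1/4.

Δ: Δ0=2, Δ1=2/3
row 1: diag=8, rhs=-8; c'=3/8, d'=-1
back: M1=-1
M: M0=0, M1=-1, M2=0
seg 0: a=0, c=M0/2=0, d=(M1−M0)/(6·1)=-1/6, b=Δ0−h0·(2M0+M1)/6=13/6
seg 1: a=2, c=M1/2=-1/2, d=(M2−M1)/(6·3)=1/18, b=Δ1−h1·(2M1+M2)/6=5/3
t_q=1/4 → seg 0, τ=1/4; S=0+13/6·τ+0·τ²+-1/6·τ³=69/128

  seg 0: a=0 b=13/6 c=0 d=-1/6
  seg 1: a=2 b=5/3 c=-1/2 d=1/18
S(1/4) = 69/128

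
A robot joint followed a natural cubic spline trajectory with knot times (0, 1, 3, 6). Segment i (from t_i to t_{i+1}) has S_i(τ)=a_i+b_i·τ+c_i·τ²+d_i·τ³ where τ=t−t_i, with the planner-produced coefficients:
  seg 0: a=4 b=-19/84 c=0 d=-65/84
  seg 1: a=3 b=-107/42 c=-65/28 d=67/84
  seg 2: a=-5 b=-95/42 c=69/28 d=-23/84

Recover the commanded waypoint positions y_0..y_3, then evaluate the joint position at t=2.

y_0=4 y_1=3 y_2=-5 y_3=3
S(2) = -15/14

y_0 = S_0(0) = a_0 = 4
y_1 = S_1(0) = a_1 = 3
y_2 = S_2(0) = a_2 = -5
y_3 = S_2(3) = 3
t_q=2 is in segment 1 (τ=1); S_1(τ)=-15/14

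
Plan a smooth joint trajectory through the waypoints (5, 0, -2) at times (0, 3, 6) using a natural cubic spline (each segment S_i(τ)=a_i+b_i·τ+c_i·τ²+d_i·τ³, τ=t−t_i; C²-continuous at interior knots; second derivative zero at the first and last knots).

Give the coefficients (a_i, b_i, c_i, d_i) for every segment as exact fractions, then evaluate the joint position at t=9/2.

  seg 0: a=5 b=-23/12 c=0 d=1/36
  seg 1: a=0 b=-7/6 c=1/4 d=-1/36
S(9/2) = -41/32

Δ: Δ0=-5/3, Δ1=-2/3
row 1: diag=12, rhs=6; c'=1/4, d'=1/2
back: M1=1/2
M: M0=0, M1=1/2, M2=0
seg 0: a=5, c=M0/2=0, d=(M1−M0)/(6·3)=1/36, b=Δ0−h0·(2M0+M1)/6=-23/12
seg 1: a=0, c=M1/2=1/4, d=(M2−M1)/(6·3)=-1/36, b=Δ1−h1·(2M1+M2)/6=-7/6
t_q=9/2 → seg 1, τ=3/2; S=0+-7/6·τ+1/4·τ²+-1/36·τ³=-41/32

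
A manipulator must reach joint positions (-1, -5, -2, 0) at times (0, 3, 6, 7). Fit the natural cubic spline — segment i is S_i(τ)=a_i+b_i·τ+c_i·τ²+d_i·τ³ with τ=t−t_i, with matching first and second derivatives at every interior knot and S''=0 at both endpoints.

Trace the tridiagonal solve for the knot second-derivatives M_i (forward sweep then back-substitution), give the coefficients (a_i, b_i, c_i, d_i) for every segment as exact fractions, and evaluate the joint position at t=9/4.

  seg 0: a=-1 b=-163/87 c=0 d=47/783
  seg 1: a=-5 b=-22/87 c=47/87 d=-32/783
  seg 2: a=-2 b=164/87 c=5/29 d=-5/87
S(9/4) = -8411/1856

Δ: Δ0=-4/3, Δ1=1, Δ2=2
row 1: diag=12, rhs=14; c'=1/4, d'=7/6
row 2: denom=8−3·1/4=29/4; d'=(6−3·7/6)/(29/4)=10/29
back: M2=10/29
back: M1=7/6−1/4·10/29=94/87
M: M0=0, M1=94/87, M2=10/29, M3=0
seg 0: a=-1, c=M0/2=0, d=(M1−M0)/(6·3)=47/783, b=Δ0−h0·(2M0+M1)/6=-163/87
seg 1: a=-5, c=M1/2=47/87, d=(M2−M1)/(6·3)=-32/783, b=Δ1−h1·(2M1+M2)/6=-22/87
seg 2: a=-2, c=M2/2=5/29, d=(M3−M2)/(6·1)=-5/87, b=Δ2−h2·(2M2+M3)/6=164/87
t_q=9/4 → seg 0, τ=9/4; S=-1+-163/87·τ+0·τ²+47/783·τ³=-8411/1856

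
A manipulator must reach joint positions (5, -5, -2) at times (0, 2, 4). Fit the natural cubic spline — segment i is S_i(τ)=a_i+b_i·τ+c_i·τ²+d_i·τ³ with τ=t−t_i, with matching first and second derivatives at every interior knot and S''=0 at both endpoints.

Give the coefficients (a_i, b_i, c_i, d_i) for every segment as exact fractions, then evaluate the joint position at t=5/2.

  seg 0: a=5 b=-53/8 c=0 d=13/32
  seg 1: a=-5 b=-7/4 c=39/16 d=-13/32
S(5/2) = -1361/256

Δ: Δ0=-5, Δ1=3/2
row 1: diag=8, rhs=39; c'=1/4, d'=39/8
back: M1=39/8
M: M0=0, M1=39/8, M2=0
seg 0: a=5, c=M0/2=0, d=(M1−M0)/(6·2)=13/32, b=Δ0−h0·(2M0+M1)/6=-53/8
seg 1: a=-5, c=M1/2=39/16, d=(M2−M1)/(6·2)=-13/32, b=Δ1−h1·(2M1+M2)/6=-7/4
t_q=5/2 → seg 1, τ=1/2; S=-5+-7/4·τ+39/16·τ²+-13/32·τ³=-1361/256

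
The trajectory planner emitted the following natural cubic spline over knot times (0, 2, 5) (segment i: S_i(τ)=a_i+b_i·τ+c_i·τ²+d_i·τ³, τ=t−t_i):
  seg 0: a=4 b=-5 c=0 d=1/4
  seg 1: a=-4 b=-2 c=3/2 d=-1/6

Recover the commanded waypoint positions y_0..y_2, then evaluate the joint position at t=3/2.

y_0 = S_0(0) = a_0 = 4
y_1 = S_1(0) = a_1 = -4
y_2 = S_1(3) = -1
t_q=3/2 is in segment 0 (τ=3/2); S_0(τ)=-85/32

y_0=4 y_1=-4 y_2=-1
S(3/2) = -85/32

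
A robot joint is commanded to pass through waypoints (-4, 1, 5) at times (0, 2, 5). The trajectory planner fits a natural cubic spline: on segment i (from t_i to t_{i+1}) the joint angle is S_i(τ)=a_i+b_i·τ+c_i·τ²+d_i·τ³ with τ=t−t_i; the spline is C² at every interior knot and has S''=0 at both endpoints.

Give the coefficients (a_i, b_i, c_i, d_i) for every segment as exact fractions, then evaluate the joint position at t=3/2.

  seg 0: a=-4 b=41/15 c=0 d=-7/120
  seg 1: a=1 b=61/30 c=-7/20 d=7/180
S(3/2) = -31/320

Δ: Δ0=5/2, Δ1=4/3
row 1: diag=10, rhs=-7; c'=3/10, d'=-7/10
back: M1=-7/10
M: M0=0, M1=-7/10, M2=0
seg 0: a=-4, c=M0/2=0, d=(M1−M0)/(6·2)=-7/120, b=Δ0−h0·(2M0+M1)/6=41/15
seg 1: a=1, c=M1/2=-7/20, d=(M2−M1)/(6·3)=7/180, b=Δ1−h1·(2M1+M2)/6=61/30
t_q=3/2 → seg 0, τ=3/2; S=-4+41/15·τ+0·τ²+-7/120·τ³=-31/320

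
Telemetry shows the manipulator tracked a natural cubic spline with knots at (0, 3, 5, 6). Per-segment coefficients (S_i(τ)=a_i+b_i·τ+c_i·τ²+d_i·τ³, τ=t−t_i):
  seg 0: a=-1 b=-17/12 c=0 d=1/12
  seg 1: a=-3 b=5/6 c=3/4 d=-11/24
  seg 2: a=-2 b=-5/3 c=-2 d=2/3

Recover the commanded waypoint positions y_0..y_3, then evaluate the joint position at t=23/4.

y_0=-1 y_1=-3 y_2=-2 y_3=-5
S(23/4) = -131/32

y_0 = S_0(0) = a_0 = -1
y_1 = S_1(0) = a_1 = -3
y_2 = S_2(0) = a_2 = -2
y_3 = S_2(1) = -5
t_q=23/4 is in segment 2 (τ=3/4); S_2(τ)=-131/32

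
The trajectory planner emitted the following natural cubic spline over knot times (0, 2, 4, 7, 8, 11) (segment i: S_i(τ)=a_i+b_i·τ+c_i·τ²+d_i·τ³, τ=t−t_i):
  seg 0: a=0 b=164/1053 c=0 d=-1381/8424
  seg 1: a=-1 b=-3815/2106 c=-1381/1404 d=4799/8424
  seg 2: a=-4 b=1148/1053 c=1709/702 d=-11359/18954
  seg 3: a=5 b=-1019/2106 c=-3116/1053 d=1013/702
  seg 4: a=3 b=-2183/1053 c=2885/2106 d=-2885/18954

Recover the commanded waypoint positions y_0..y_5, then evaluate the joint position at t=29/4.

y_0=0 y_1=-1 y_2=-4 y_3=5 y_4=3 y_5=5
S(29/4) = 211909/44928

y_0 = S_0(0) = a_0 = 0
y_1 = S_1(0) = a_1 = -1
y_2 = S_2(0) = a_2 = -4
y_3 = S_3(0) = a_3 = 5
y_4 = S_4(0) = a_4 = 3
y_5 = S_4(3) = 5
t_q=29/4 is in segment 3 (τ=1/4); S_3(τ)=211909/44928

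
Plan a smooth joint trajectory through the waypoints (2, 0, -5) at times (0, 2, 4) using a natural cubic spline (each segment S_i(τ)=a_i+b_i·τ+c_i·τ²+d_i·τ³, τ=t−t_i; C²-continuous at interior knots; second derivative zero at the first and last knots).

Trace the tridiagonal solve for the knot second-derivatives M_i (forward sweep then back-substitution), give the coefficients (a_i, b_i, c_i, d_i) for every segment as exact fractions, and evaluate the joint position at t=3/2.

Δ: Δ0=-1, Δ1=-5/2
row 1: diag=8, rhs=-9; c'=1/4, d'=-9/8
back: M1=-9/8
M: M0=0, M1=-9/8, M2=0
seg 0: a=2, c=M0/2=0, d=(M1−M0)/(6·2)=-3/32, b=Δ0−h0·(2M0+M1)/6=-5/8
seg 1: a=0, c=M1/2=-9/16, d=(M2−M1)/(6·2)=3/32, b=Δ1−h1·(2M1+M2)/6=-7/4
t_q=3/2 → seg 0, τ=3/2; S=2+-5/8·τ+0·τ²+-3/32·τ³=191/256

  seg 0: a=2 b=-5/8 c=0 d=-3/32
  seg 1: a=0 b=-7/4 c=-9/16 d=3/32
S(3/2) = 191/256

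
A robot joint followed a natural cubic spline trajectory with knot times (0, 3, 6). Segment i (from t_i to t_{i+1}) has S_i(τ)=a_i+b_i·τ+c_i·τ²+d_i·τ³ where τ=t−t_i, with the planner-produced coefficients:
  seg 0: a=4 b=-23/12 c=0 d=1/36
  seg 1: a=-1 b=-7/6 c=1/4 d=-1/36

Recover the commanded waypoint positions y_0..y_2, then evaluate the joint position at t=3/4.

y_0 = S_0(0) = a_0 = 4
y_1 = S_1(0) = a_1 = -1
y_2 = S_1(3) = -3
t_q=3/4 is in segment 0 (τ=3/4); S_0(τ)=659/256

y_0=4 y_1=-1 y_2=-3
S(3/4) = 659/256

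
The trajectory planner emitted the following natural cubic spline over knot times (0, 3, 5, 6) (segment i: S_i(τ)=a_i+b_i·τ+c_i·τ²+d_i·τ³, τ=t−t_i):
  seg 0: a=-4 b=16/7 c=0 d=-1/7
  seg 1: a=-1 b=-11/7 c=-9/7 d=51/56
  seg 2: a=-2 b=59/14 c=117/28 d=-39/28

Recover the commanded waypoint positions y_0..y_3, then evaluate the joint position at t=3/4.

y_0 = S_0(0) = a_0 = -4
y_1 = S_1(0) = a_1 = -1
y_2 = S_2(0) = a_2 = -2
y_3 = S_2(1) = 5
t_q=3/4 is in segment 0 (τ=3/4); S_0(τ)=-1051/448

y_0=-4 y_1=-1 y_2=-2 y_3=5
S(3/4) = -1051/448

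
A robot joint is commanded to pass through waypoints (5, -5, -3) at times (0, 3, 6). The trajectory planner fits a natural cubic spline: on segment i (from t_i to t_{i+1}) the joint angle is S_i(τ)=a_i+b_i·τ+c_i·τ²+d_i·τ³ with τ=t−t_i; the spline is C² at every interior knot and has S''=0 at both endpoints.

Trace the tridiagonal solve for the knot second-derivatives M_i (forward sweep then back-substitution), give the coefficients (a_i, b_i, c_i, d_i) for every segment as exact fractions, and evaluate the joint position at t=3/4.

Δ: Δ0=-10/3, Δ1=2/3
row 1: diag=12, rhs=24; c'=1/4, d'=2
back: M1=2
M: M0=0, M1=2, M2=0
seg 0: a=5, c=M0/2=0, d=(M1−M0)/(6·3)=1/9, b=Δ0−h0·(2M0+M1)/6=-13/3
seg 1: a=-5, c=M1/2=1, d=(M2−M1)/(6·3)=-1/9, b=Δ1−h1·(2M1+M2)/6=-4/3
t_q=3/4 → seg 0, τ=3/4; S=5+-13/3·τ+0·τ²+1/9·τ³=115/64

  seg 0: a=5 b=-13/3 c=0 d=1/9
  seg 1: a=-5 b=-4/3 c=1 d=-1/9
S(3/4) = 115/64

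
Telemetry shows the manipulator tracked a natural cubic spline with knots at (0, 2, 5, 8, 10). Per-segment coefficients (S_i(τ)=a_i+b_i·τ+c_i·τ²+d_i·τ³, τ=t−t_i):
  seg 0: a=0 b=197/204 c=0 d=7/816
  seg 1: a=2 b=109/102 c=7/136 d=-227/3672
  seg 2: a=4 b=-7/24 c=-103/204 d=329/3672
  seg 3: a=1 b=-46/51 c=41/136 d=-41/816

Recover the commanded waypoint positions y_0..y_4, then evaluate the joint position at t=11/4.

y_0 = S_0(0) = a_0 = 0
y_1 = S_1(0) = a_1 = 2
y_2 = S_2(0) = a_2 = 4
y_3 = S_3(0) = a_3 = 1
y_4 = S_3(2) = 0
t_q=11/4 is in segment 1 (τ=3/4); S_1(τ)=24409/8704

y_0=0 y_1=2 y_2=4 y_3=1 y_4=0
S(11/4) = 24409/8704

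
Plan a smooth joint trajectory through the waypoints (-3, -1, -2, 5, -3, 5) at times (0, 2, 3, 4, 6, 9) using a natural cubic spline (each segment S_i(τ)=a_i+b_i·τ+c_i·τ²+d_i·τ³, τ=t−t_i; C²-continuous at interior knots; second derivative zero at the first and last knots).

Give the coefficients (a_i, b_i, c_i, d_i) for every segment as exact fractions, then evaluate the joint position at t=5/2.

Δ: Δ0=1, Δ1=-1, Δ2=7, Δ3=-4, Δ4=8/3
row 1: diag=6, rhs=-12; c'=1/6, d'=-2
row 2: denom=4−1·1/6=23/6; d'=(48−1·-2)/(23/6)=300/23
row 3: denom=6−1·6/23=132/23; d'=(-66−1·300/23)/(132/23)=-303/22
row 4: denom=10−2·23/66=307/33; d'=(40−2·-303/22)/(307/33)=2229/307
back: M4=2229/307
back: M3=-303/22−23/66·2229/307=-5005/307
back: M2=300/23−6/23·-5005/307=5310/307
back: M1=-2−1/6·5310/307=-1499/307
M: M0=0, M1=-1499/307, M2=5310/307, M3=-5005/307, M4=2229/307, M5=0
seg 0: a=-3, c=M0/2=0, d=(M1−M0)/(6·2)=-1499/3684, b=Δ0−h0·(2M0+M1)/6=2420/921
seg 1: a=-1, c=M1/2=-1499/614, d=(M2−M1)/(6·1)=6809/1842, b=Δ1−h1·(2M1+M2)/6=-2077/921
seg 2: a=-2, c=M2/2=2655/307, d=(M3−M2)/(6·1)=-10315/1842, b=Δ2−h2·(2M2+M3)/6=7279/1842
seg 3: a=5, c=M3/2=-5005/614, d=(M4−M3)/(6·2)=3617/1842, b=Δ3−h3·(2M3+M4)/6=4097/921
seg 4: a=-3, c=M4/2=2229/614, d=(M5−M4)/(6·3)=-743/1842, b=Δ4−h4·(2M4+M5)/6=-4231/921
t_q=5/2 → seg 1, τ=1/2; S=-1+-2077/921·τ+-1499/614·τ²+6809/1842·τ³=-11179/4912

  seg 0: a=-3 b=2420/921 c=0 d=-1499/3684
  seg 1: a=-1 b=-2077/921 c=-1499/614 d=6809/1842
  seg 2: a=-2 b=7279/1842 c=2655/307 d=-10315/1842
  seg 3: a=5 b=4097/921 c=-5005/614 d=3617/1842
  seg 4: a=-3 b=-4231/921 c=2229/614 d=-743/1842
S(5/2) = -11179/4912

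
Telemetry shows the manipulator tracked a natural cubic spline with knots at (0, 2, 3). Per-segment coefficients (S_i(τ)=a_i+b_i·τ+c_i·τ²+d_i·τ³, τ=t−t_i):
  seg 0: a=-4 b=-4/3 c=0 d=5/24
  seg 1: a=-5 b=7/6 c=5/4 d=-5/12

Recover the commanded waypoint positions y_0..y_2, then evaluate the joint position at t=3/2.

y_0=-4 y_1=-5 y_2=-3
S(3/2) = -339/64

y_0 = S_0(0) = a_0 = -4
y_1 = S_1(0) = a_1 = -5
y_2 = S_1(1) = -3
t_q=3/2 is in segment 0 (τ=3/2); S_0(τ)=-339/64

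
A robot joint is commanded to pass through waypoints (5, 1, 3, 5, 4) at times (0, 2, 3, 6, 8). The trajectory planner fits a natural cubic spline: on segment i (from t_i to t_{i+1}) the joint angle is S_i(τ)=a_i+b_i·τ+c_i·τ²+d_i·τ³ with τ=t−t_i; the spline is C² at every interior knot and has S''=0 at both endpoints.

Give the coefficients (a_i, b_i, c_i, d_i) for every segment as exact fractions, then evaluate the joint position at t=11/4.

Δ: Δ0=-2, Δ1=2, Δ2=2/3, Δ3=-1/2
row 1: diag=6, rhs=24; c'=1/6, d'=4
row 2: denom=8−1·1/6=47/6; d'=(-8−1·4)/(47/6)=-72/47
row 3: denom=10−3·18/47=416/47; d'=(-7−3·-72/47)/(416/47)=-113/416
back: M3=-113/416
back: M2=-72/47−18/47·-113/416=-297/208
back: M1=4−1/6·-297/208=1763/416
M: M0=0, M1=1763/416, M2=-297/208, M3=-113/416, M4=0
seg 0: a=5, c=M0/2=0, d=(M1−M0)/(6·2)=1763/4992, b=Δ0−h0·(2M0+M1)/6=-4259/1248
seg 1: a=1, c=M1/2=1763/832, d=(M2−M1)/(6·1)=-2357/2496, b=Δ1−h1·(2M1+M2)/6=515/624
seg 2: a=3, c=M2/2=-297/416, d=(M3−M2)/(6·3)=37/576, b=Δ2−h2·(2M2+M3)/6=5567/2496
seg 3: a=5, c=M3/2=-113/832, d=(M4−M3)/(6·2)=113/4992, b=Δ3−h3·(2M3+M4)/6=-199/624
t_q=11/4 → seg 1, τ=3/4; S=1+515/624·τ+1763/832·τ²+-2357/2496·τ³=128463/53248

  seg 0: a=5 b=-4259/1248 c=0 d=1763/4992
  seg 1: a=1 b=515/624 c=1763/832 d=-2357/2496
  seg 2: a=3 b=5567/2496 c=-297/416 d=37/576
  seg 3: a=5 b=-199/624 c=-113/832 d=113/4992
S(11/4) = 128463/53248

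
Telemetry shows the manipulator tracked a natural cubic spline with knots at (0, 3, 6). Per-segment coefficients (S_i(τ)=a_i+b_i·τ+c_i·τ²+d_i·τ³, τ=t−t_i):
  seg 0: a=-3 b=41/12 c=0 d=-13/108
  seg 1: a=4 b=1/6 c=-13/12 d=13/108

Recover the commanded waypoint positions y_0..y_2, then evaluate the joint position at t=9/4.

y_0 = S_0(0) = a_0 = -3
y_1 = S_1(0) = a_1 = 4
y_2 = S_1(3) = -2
t_q=9/4 is in segment 0 (τ=9/4); S_0(τ)=849/256

y_0=-3 y_1=4 y_2=-2
S(9/4) = 849/256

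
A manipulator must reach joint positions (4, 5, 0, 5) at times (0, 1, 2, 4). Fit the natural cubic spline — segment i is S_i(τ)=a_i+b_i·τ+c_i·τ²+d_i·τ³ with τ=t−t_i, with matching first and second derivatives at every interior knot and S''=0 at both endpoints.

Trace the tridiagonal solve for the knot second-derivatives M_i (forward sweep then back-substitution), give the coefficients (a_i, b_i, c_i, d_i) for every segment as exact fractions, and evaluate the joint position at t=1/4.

  seg 0: a=4 b=133/46 c=0 d=-87/46
  seg 1: a=5 b=-64/23 c=-261/46 d=159/46
  seg 2: a=0 b=-173/46 c=108/23 d=-18/23
S(1/4) = 13817/2944

Δ: Δ0=1, Δ1=-5, Δ2=5/2
row 1: diag=4, rhs=-36; c'=1/4, d'=-9
row 2: denom=6−1·1/4=23/4; d'=(45−1·-9)/(23/4)=216/23
back: M2=216/23
back: M1=-9−1/4·216/23=-261/23
M: M0=0, M1=-261/23, M2=216/23, M3=0
seg 0: a=4, c=M0/2=0, d=(M1−M0)/(6·1)=-87/46, b=Δ0−h0·(2M0+M1)/6=133/46
seg 1: a=5, c=M1/2=-261/46, d=(M2−M1)/(6·1)=159/46, b=Δ1−h1·(2M1+M2)/6=-64/23
seg 2: a=0, c=M2/2=108/23, d=(M3−M2)/(6·2)=-18/23, b=Δ2−h2·(2M2+M3)/6=-173/46
t_q=1/4 → seg 0, τ=1/4; S=4+133/46·τ+0·τ²+-87/46·τ³=13817/2944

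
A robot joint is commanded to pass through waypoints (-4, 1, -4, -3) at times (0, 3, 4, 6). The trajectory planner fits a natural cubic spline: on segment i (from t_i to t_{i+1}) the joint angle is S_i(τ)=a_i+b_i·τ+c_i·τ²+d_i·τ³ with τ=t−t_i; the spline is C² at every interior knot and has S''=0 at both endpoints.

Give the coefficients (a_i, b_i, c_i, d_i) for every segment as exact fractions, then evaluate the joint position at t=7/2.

  seg 0: a=-4 b=1289/282 c=0 d=-91/282
  seg 1: a=1 b=-584/141 c=-273/94 d=577/282
  seg 2: a=-4 b=-1075/282 c=152/47 d=-76/141
S(7/2) = -1159/752

Δ: Δ0=5/3, Δ1=-5, Δ2=1/2
row 1: diag=8, rhs=-40; c'=1/8, d'=-5
row 2: denom=6−1·1/8=47/8; d'=(33−1·-5)/(47/8)=304/47
back: M2=304/47
back: M1=-5−1/8·304/47=-273/47
M: M0=0, M1=-273/47, M2=304/47, M3=0
seg 0: a=-4, c=M0/2=0, d=(M1−M0)/(6·3)=-91/282, b=Δ0−h0·(2M0+M1)/6=1289/282
seg 1: a=1, c=M1/2=-273/94, d=(M2−M1)/(6·1)=577/282, b=Δ1−h1·(2M1+M2)/6=-584/141
seg 2: a=-4, c=M2/2=152/47, d=(M3−M2)/(6·2)=-76/141, b=Δ2−h2·(2M2+M3)/6=-1075/282
t_q=7/2 → seg 1, τ=1/2; S=1+-584/141·τ+-273/94·τ²+577/282·τ³=-1159/752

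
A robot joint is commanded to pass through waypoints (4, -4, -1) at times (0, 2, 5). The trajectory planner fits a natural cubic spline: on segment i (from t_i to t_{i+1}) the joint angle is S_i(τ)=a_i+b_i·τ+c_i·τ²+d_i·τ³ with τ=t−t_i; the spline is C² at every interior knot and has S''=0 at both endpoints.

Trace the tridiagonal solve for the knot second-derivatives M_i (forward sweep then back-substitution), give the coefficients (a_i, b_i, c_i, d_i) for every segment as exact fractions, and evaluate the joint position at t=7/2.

  seg 0: a=4 b=-5 c=0 d=1/4
  seg 1: a=-4 b=-2 c=3/2 d=-1/6
S(7/2) = -67/16

Δ: Δ0=-4, Δ1=1
row 1: diag=10, rhs=30; c'=3/10, d'=3
back: M1=3
M: M0=0, M1=3, M2=0
seg 0: a=4, c=M0/2=0, d=(M1−M0)/(6·2)=1/4, b=Δ0−h0·(2M0+M1)/6=-5
seg 1: a=-4, c=M1/2=3/2, d=(M2−M1)/(6·3)=-1/6, b=Δ1−h1·(2M1+M2)/6=-2
t_q=7/2 → seg 1, τ=3/2; S=-4+-2·τ+3/2·τ²+-1/6·τ³=-67/16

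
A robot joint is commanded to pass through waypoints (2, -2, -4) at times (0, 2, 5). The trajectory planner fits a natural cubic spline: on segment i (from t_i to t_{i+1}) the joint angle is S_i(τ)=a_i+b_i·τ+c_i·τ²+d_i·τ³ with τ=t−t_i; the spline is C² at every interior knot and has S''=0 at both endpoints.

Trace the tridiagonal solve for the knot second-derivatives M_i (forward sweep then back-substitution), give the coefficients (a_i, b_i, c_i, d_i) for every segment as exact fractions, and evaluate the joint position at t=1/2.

Δ: Δ0=-2, Δ1=-2/3
row 1: diag=10, rhs=8; c'=3/10, d'=4/5
back: M1=4/5
M: M0=0, M1=4/5, M2=0
seg 0: a=2, c=M0/2=0, d=(M1−M0)/(6·2)=1/15, b=Δ0−h0·(2M0+M1)/6=-34/15
seg 1: a=-2, c=M1/2=2/5, d=(M2−M1)/(6·3)=-2/45, b=Δ1−h1·(2M1+M2)/6=-22/15
t_q=1/2 → seg 0, τ=1/2; S=2+-34/15·τ+0·τ²+1/15·τ³=7/8

  seg 0: a=2 b=-34/15 c=0 d=1/15
  seg 1: a=-2 b=-22/15 c=2/5 d=-2/45
S(1/2) = 7/8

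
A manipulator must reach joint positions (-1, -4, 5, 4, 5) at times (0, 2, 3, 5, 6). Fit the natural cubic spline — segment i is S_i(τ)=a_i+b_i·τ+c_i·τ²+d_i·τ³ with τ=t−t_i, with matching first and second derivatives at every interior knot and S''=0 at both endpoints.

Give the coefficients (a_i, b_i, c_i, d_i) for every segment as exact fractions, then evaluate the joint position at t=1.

  seg 0: a=-1 b=-357/62 c=0 d=33/31
  seg 1: a=-4 b=435/62 c=198/31 d=-273/62
  seg 2: a=5 b=204/31 c=-423/62 d=407/248
  seg 3: a=4 b=-63/62 c=375/124 d=-125/124
S(1) = -353/62

Δ: Δ0=-3/2, Δ1=9, Δ2=-1/2, Δ3=1
row 1: diag=6, rhs=63; c'=1/6, d'=21/2
row 2: denom=6−1·1/6=35/6; d'=(-57−1·21/2)/(35/6)=-81/7
row 3: denom=6−2·12/35=186/35; d'=(9−2·-81/7)/(186/35)=375/62
back: M3=375/62
back: M2=-81/7−12/35·375/62=-423/31
back: M1=21/2−1/6·-423/31=396/31
M: M0=0, M1=396/31, M2=-423/31, M3=375/62, M4=0
seg 0: a=-1, c=M0/2=0, d=(M1−M0)/(6·2)=33/31, b=Δ0−h0·(2M0+M1)/6=-357/62
seg 1: a=-4, c=M1/2=198/31, d=(M2−M1)/(6·1)=-273/62, b=Δ1−h1·(2M1+M2)/6=435/62
seg 2: a=5, c=M2/2=-423/62, d=(M3−M2)/(6·2)=407/248, b=Δ2−h2·(2M2+M3)/6=204/31
seg 3: a=4, c=M3/2=375/124, d=(M4−M3)/(6·1)=-125/124, b=Δ3−h3·(2M3+M4)/6=-63/62
t_q=1 → seg 0, τ=1; S=-1+-357/62·τ+0·τ²+33/31·τ³=-353/62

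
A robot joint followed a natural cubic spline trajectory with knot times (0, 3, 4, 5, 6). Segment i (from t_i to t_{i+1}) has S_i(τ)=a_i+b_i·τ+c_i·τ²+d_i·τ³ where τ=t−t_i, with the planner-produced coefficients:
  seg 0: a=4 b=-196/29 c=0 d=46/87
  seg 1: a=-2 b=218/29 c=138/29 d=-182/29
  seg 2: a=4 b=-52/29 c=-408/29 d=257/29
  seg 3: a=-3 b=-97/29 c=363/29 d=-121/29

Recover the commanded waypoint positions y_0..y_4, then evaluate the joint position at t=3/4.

y_0 = S_0(0) = a_0 = 4
y_1 = S_1(0) = a_1 = -2
y_2 = S_2(0) = a_2 = 4
y_3 = S_3(0) = a_3 = -3
y_4 = S_3(1) = 2
t_q=3/4 is in segment 0 (τ=3/4); S_0(τ)=-785/928

y_0=4 y_1=-2 y_2=4 y_3=-3 y_4=2
S(3/4) = -785/928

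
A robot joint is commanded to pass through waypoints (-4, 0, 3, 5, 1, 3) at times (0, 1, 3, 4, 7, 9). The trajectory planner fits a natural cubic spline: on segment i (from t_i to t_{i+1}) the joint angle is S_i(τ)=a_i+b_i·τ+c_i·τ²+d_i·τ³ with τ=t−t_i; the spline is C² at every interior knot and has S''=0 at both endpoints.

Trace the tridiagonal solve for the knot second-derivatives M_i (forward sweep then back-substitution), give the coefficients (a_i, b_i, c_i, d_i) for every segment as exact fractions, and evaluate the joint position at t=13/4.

Δ: Δ0=4, Δ1=3/2, Δ2=2, Δ3=-4/3, Δ4=1
row 1: diag=6, rhs=-15; c'=1/3, d'=-5/2
row 2: denom=6−2·1/3=16/3; d'=(3−2·-5/2)/(16/3)=3/2
row 3: denom=8−1·3/16=125/16; d'=(-20−1·3/2)/(125/16)=-344/125
row 4: denom=10−3·48/125=1106/125; d'=(14−3·-344/125)/(1106/125)=1391/553
back: M4=1391/553
back: M3=-344/125−48/125·1391/553=-2056/553
back: M2=3/2−3/16·-2056/553=1215/553
back: M1=-5/2−1/3·1215/553=-3575/1106
M: M0=0, M1=-3575/1106, M2=1215/553, M3=-2056/553, M4=1391/553, M5=0
seg 0: a=-4, c=M0/2=0, d=(M1−M0)/(6·1)=-3575/6636, b=Δ0−h0·(2M0+M1)/6=30119/6636
seg 1: a=0, c=M1/2=-3575/2212, d=(M2−M1)/(6·2)=6005/13272, b=Δ1−h1·(2M1+M2)/6=9697/3318
seg 2: a=3, c=M2/2=1215/1106, d=(M3−M2)/(6·1)=-3271/3318, b=Δ2−h2·(2M2+M3)/6=3131/1659
seg 3: a=5, c=M3/2=-1028/553, d=(M4−M3)/(6·3)=383/1106, b=Δ3−h3·(2M3+M4)/6=3739/3318
seg 4: a=1, c=M4/2=1391/1106, d=(M5−M4)/(6·2)=-1391/6636, b=Δ4−h4·(2M4+M5)/6=-1123/1659
t_q=13/4 → seg 2, τ=1/4; S=3+3131/1659·τ+1215/1106·τ²+-3271/3318·τ³=249519/70784

  seg 0: a=-4 b=30119/6636 c=0 d=-3575/6636
  seg 1: a=0 b=9697/3318 c=-3575/2212 d=6005/13272
  seg 2: a=3 b=3131/1659 c=1215/1106 d=-3271/3318
  seg 3: a=5 b=3739/3318 c=-1028/553 d=383/1106
  seg 4: a=1 b=-1123/1659 c=1391/1106 d=-1391/6636
S(13/4) = 249519/70784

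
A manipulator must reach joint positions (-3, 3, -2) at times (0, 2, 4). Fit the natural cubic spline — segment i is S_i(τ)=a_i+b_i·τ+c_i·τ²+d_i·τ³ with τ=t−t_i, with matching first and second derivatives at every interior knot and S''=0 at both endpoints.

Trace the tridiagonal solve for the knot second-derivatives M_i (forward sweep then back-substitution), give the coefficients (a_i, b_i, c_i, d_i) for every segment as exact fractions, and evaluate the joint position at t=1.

Δ: Δ0=3, Δ1=-5/2
row 1: diag=8, rhs=-33; c'=1/4, d'=-33/8
back: M1=-33/8
M: M0=0, M1=-33/8, M2=0
seg 0: a=-3, c=M0/2=0, d=(M1−M0)/(6·2)=-11/32, b=Δ0−h0·(2M0+M1)/6=35/8
seg 1: a=3, c=M1/2=-33/16, d=(M2−M1)/(6·2)=11/32, b=Δ1−h1·(2M1+M2)/6=1/4
t_q=1 → seg 0, τ=1; S=-3+35/8·τ+0·τ²+-11/32·τ³=33/32

  seg 0: a=-3 b=35/8 c=0 d=-11/32
  seg 1: a=3 b=1/4 c=-33/16 d=11/32
S(1) = 33/32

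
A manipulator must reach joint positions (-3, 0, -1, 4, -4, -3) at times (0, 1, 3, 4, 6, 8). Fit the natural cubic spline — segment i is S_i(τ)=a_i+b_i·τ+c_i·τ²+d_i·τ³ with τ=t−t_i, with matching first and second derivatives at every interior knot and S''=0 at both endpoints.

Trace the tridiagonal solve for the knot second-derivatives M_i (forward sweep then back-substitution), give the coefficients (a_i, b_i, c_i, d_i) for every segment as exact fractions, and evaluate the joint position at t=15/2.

  seg 0: a=-3 b=2811/680 c=0 d=-771/680
  seg 1: a=0 b=249/340 c=-2313/680 d=947/680
  seg 2: a=-1 b=261/68 c=3369/680 d=-2579/680
  seg 3: a=4 b=1611/680 c=-546/85 d=881/544
  seg 4: a=-4 b=-1323/340 c=4479/1360 d=-1493/2720
S(15/2) = -18623/4352

Δ: Δ0=3, Δ1=-1/2, Δ2=5, Δ3=-4, Δ4=1/2
row 1: diag=6, rhs=-21; c'=1/3, d'=-7/2
row 2: denom=6−2·1/3=16/3; d'=(33−2·-7/2)/(16/3)=15/2
row 3: denom=6−1·3/16=93/16; d'=(-54−1·15/2)/(93/16)=-328/31
row 4: denom=8−2·32/93=680/93; d'=(27−2·-328/31)/(680/93)=4479/680
back: M4=4479/680
back: M3=-328/31−32/93·4479/680=-1092/85
back: M2=15/2−3/16·-1092/85=3369/340
back: M1=-7/2−1/3·3369/340=-2313/340
M: M0=0, M1=-2313/340, M2=3369/340, M3=-1092/85, M4=4479/680, M5=0
seg 0: a=-3, c=M0/2=0, d=(M1−M0)/(6·1)=-771/680, b=Δ0−h0·(2M0+M1)/6=2811/680
seg 1: a=0, c=M1/2=-2313/680, d=(M2−M1)/(6·2)=947/680, b=Δ1−h1·(2M1+M2)/6=249/340
seg 2: a=-1, c=M2/2=3369/680, d=(M3−M2)/(6·1)=-2579/680, b=Δ2−h2·(2M2+M3)/6=261/68
seg 3: a=4, c=M3/2=-546/85, d=(M4−M3)/(6·2)=881/544, b=Δ3−h3·(2M3+M4)/6=1611/680
seg 4: a=-4, c=M4/2=4479/1360, d=(M5−M4)/(6·2)=-1493/2720, b=Δ4−h4·(2M4+M5)/6=-1323/340
t_q=15/2 → seg 4, τ=3/2; S=-4+-1323/340·τ+4479/1360·τ²+-1493/2720·τ³=-18623/4352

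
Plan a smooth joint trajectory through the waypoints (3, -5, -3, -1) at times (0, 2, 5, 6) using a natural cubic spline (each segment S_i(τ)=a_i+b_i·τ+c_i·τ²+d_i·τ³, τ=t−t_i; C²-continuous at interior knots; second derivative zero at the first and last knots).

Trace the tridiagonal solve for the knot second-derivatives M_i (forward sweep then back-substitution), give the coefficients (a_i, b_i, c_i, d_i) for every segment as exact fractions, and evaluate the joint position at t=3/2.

  seg 0: a=3 b=-1052/213 c=0 d=50/213
  seg 1: a=-5 b=-452/213 c=100/71 d=-34/213
  seg 2: a=-3 b=430/213 c=-2/71 d=2/213
S(3/2) = -1027/284

Δ: Δ0=-4, Δ1=2/3, Δ2=2
row 1: diag=10, rhs=28; c'=3/10, d'=14/5
row 2: denom=8−3·3/10=71/10; d'=(8−3·14/5)/(71/10)=-4/71
back: M2=-4/71
back: M1=14/5−3/10·-4/71=200/71
M: M0=0, M1=200/71, M2=-4/71, M3=0
seg 0: a=3, c=M0/2=0, d=(M1−M0)/(6·2)=50/213, b=Δ0−h0·(2M0+M1)/6=-1052/213
seg 1: a=-5, c=M1/2=100/71, d=(M2−M1)/(6·3)=-34/213, b=Δ1−h1·(2M1+M2)/6=-452/213
seg 2: a=-3, c=M2/2=-2/71, d=(M3−M2)/(6·1)=2/213, b=Δ2−h2·(2M2+M3)/6=430/213
t_q=3/2 → seg 0, τ=3/2; S=3+-1052/213·τ+0·τ²+50/213·τ³=-1027/284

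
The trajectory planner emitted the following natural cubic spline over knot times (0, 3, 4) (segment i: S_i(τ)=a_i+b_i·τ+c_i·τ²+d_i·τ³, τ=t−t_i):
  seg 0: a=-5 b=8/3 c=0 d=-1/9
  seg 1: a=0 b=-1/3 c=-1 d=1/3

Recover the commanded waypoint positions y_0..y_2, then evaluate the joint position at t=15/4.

y_0=-5 y_1=0 y_2=-1
S(15/4) = -43/64

y_0 = S_0(0) = a_0 = -5
y_1 = S_1(0) = a_1 = 0
y_2 = S_1(1) = -1
t_q=15/4 is in segment 1 (τ=3/4); S_1(τ)=-43/64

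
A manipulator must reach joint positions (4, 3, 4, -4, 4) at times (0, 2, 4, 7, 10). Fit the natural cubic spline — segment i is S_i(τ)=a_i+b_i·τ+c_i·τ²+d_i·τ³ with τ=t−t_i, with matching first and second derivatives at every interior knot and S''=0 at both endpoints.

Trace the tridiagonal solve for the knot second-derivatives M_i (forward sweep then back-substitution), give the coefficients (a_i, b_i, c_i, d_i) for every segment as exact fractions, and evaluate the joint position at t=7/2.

Δ: Δ0=-1/2, Δ1=1/2, Δ2=-8/3, Δ3=8/3
row 1: diag=8, rhs=6; c'=1/4, d'=3/4
row 2: denom=10−2·1/4=19/2; d'=(-19−2·3/4)/(19/2)=-41/19
row 3: denom=12−3·6/19=210/19; d'=(32−3·-41/19)/(210/19)=731/210
back: M3=731/210
back: M2=-41/19−6/19·731/210=-114/35
back: M1=3/4−1/4·-114/35=219/140
M: M0=0, M1=219/140, M2=-114/35, M3=731/210, M4=0
seg 0: a=4, c=M0/2=0, d=(M1−M0)/(6·2)=73/560, b=Δ0−h0·(2M0+M1)/6=-143/140
seg 1: a=3, c=M1/2=219/280, d=(M2−M1)/(6·2)=-45/112, b=Δ1−h1·(2M1+M2)/6=19/35
seg 2: a=4, c=M2/2=-57/35, d=(M3−M2)/(6·3)=283/756, b=Δ2−h2·(2M2+M3)/6=-23/20
seg 3: a=-4, c=M3/2=731/420, d=(M4−M3)/(6·3)=-731/3780, b=Δ3−h3·(2M3+M4)/6=-57/70
t_q=7/2 → seg 1, τ=3/2; S=3+19/35·τ+219/280·τ²+-45/112·τ³=18897/4480

  seg 0: a=4 b=-143/140 c=0 d=73/560
  seg 1: a=3 b=19/35 c=219/280 d=-45/112
  seg 2: a=4 b=-23/20 c=-57/35 d=283/756
  seg 3: a=-4 b=-57/70 c=731/420 d=-731/3780
S(7/2) = 18897/4480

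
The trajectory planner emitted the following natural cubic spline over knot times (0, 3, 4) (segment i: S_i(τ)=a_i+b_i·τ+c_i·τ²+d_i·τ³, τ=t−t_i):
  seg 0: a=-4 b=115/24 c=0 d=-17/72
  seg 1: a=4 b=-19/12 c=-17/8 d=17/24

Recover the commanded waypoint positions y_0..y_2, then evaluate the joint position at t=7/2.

y_0=-4 y_1=4 y_2=1
S(7/2) = 177/64

y_0 = S_0(0) = a_0 = -4
y_1 = S_1(0) = a_1 = 4
y_2 = S_1(1) = 1
t_q=7/2 is in segment 1 (τ=1/2); S_1(τ)=177/64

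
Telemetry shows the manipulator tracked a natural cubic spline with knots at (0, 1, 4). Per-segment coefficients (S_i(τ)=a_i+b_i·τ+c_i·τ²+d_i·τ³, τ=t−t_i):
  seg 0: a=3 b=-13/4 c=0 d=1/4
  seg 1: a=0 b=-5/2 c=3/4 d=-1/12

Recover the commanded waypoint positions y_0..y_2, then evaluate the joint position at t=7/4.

y_0 = S_0(0) = a_0 = 3
y_1 = S_1(0) = a_1 = 0
y_2 = S_1(3) = -3
t_q=7/4 is in segment 1 (τ=3/4); S_1(τ)=-381/256

y_0=3 y_1=0 y_2=-3
S(7/4) = -381/256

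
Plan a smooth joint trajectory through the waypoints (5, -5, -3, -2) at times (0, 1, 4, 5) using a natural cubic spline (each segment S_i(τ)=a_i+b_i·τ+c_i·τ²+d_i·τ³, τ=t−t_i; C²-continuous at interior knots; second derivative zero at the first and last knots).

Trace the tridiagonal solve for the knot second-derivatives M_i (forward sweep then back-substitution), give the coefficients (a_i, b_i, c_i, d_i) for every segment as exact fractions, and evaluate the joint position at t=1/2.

  seg 0: a=5 b=-173/15 c=0 d=23/15
  seg 1: a=-5 b=-104/15 c=23/5 d=-31/45
  seg 2: a=-3 b=31/15 c=-8/5 d=8/15
S(1/2) = -23/40

Δ: Δ0=-10, Δ1=2/3, Δ2=1
row 1: diag=8, rhs=64; c'=3/8, d'=8
row 2: denom=8−3·3/8=55/8; d'=(2−3·8)/(55/8)=-16/5
back: M2=-16/5
back: M1=8−3/8·-16/5=46/5
M: M0=0, M1=46/5, M2=-16/5, M3=0
seg 0: a=5, c=M0/2=0, d=(M1−M0)/(6·1)=23/15, b=Δ0−h0·(2M0+M1)/6=-173/15
seg 1: a=-5, c=M1/2=23/5, d=(M2−M1)/(6·3)=-31/45, b=Δ1−h1·(2M1+M2)/6=-104/15
seg 2: a=-3, c=M2/2=-8/5, d=(M3−M2)/(6·1)=8/15, b=Δ2−h2·(2M2+M3)/6=31/15
t_q=1/2 → seg 0, τ=1/2; S=5+-173/15·τ+0·τ²+23/15·τ³=-23/40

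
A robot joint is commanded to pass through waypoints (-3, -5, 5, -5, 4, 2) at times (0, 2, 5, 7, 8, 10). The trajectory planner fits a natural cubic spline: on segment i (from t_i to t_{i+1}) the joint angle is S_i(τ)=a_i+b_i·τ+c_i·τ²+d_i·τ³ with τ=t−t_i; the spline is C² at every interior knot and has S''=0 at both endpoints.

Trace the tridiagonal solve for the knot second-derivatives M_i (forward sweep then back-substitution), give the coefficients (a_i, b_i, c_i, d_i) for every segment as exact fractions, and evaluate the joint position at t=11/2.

Δ: Δ0=-1, Δ1=10/3, Δ2=-5, Δ3=9, Δ4=-1
row 1: diag=10, rhs=26; c'=3/10, d'=13/5
row 2: denom=10−3·3/10=91/10; d'=(-50−3·13/5)/(91/10)=-578/91
row 3: denom=6−2·20/91=506/91; d'=(84−2·-578/91)/(506/91)=400/23
row 4: denom=6−1·91/506=2945/506; d'=(-60−1·400/23)/(2945/506)=-7832/589
back: M4=-7832/589
back: M3=400/23−91/506·-7832/589=11652/589
back: M2=-578/91−20/91·11652/589=-6302/589
back: M1=13/5−3/10·-6302/589=3422/589
M: M0=0, M1=3422/589, M2=-6302/589, M3=11652/589, M4=-7832/589, M5=0
seg 0: a=-3, c=M0/2=0, d=(M1−M0)/(6·2)=1711/3534, b=Δ0−h0·(2M0+M1)/6=-5189/1767
seg 1: a=-5, c=M1/2=1711/589, d=(M2−M1)/(6·3)=-4862/5301, b=Δ1−h1·(2M1+M2)/6=5077/1767
seg 2: a=5, c=M2/2=-3151/589, d=(M3−M2)/(6·2)=8977/3534, b=Δ2−h2·(2M2+M3)/6=-7883/1767
seg 3: a=-5, c=M3/2=5826/589, d=(M4−M3)/(6·1)=-9742/1767, b=Δ3−h3·(2M3+M4)/6=8167/1767
seg 4: a=4, c=M4/2=-3916/589, d=(M5−M4)/(6·2)=1958/1767, b=Δ4−h4·(2M4+M5)/6=13897/1767
t_q=11/2 → seg 2, τ=1/2; S=5+-7883/1767·τ+-3151/589·τ²+8977/3534·τ³=16487/9424

  seg 0: a=-3 b=-5189/1767 c=0 d=1711/3534
  seg 1: a=-5 b=5077/1767 c=1711/589 d=-4862/5301
  seg 2: a=5 b=-7883/1767 c=-3151/589 d=8977/3534
  seg 3: a=-5 b=8167/1767 c=5826/589 d=-9742/1767
  seg 4: a=4 b=13897/1767 c=-3916/589 d=1958/1767
S(11/2) = 16487/9424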